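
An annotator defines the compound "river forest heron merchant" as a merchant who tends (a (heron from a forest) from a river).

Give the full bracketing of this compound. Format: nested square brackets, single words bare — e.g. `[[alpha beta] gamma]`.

[[river [forest heron]] merchant]

At the top level: head "merchant"; modifier "river forest heron".
Inside "river forest heron": head "heron" (specifically "forest heron"), modifier "river".
Inside "forest heron": head "heron", modifier "forest".
So the structure is [[river [forest heron]] merchant].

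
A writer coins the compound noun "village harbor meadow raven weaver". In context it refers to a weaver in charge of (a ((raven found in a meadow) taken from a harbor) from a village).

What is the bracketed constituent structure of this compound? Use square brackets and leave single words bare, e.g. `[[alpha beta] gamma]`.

[[village [harbor [meadow raven]]] weaver]

Overall it is a kind of weaver; the modifier is "village harbor meadow raven".
Inside "village harbor meadow raven": head "raven" (specifically "harbor meadow raven"), modifier "village".
Inside "harbor meadow raven": head "raven" (specifically "meadow raven"), modifier "harbor".
Inside "meadow raven": head "raven", modifier "meadow".
Putting it together: [[village [harbor [meadow raven]]] weaver].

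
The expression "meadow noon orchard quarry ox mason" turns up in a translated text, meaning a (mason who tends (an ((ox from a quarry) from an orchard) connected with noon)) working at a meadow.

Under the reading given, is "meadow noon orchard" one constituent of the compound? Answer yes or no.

The top-level split is [meadow] [noon orchard quarry ox mason]; the full structure is [meadow [[noon [orchard [quarry ox]]] mason]].
"meadow noon orchard" straddles a constituent boundary, so it is not a single unit.

no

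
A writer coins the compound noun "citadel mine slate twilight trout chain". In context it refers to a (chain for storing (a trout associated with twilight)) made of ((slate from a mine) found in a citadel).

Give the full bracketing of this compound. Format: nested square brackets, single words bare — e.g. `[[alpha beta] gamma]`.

At the top level: head "chain" (specifically "twilight trout chain"); modifier "citadel mine slate".
"citadel mine slate" → head "slate" (specifically "mine slate"), modifier "citadel".
"mine slate" → head "slate", modifier "mine".
"twilight trout chain" → head "chain", modifier "twilight trout".
"twilight trout" → head "trout", modifier "twilight".
Assembled: [[citadel [mine slate]] [[twilight trout] chain]].

[[citadel [mine slate]] [[twilight trout] chain]]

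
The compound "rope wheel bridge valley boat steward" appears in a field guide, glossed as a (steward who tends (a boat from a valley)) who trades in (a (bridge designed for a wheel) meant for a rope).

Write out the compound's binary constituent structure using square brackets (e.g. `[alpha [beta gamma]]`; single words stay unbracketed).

[[rope [wheel bridge]] [[valley boat] steward]]

At the top level: head "steward" (specifically "valley boat steward"); modifier "rope wheel bridge".
"rope wheel bridge" → head "bridge" (specifically "wheel bridge"), modifier "rope".
"wheel bridge" → head "bridge", modifier "wheel".
"valley boat steward" → head "steward", modifier "valley boat".
"valley boat" → head "boat", modifier "valley".
Assembled: [[rope [wheel bridge]] [[valley boat] steward]].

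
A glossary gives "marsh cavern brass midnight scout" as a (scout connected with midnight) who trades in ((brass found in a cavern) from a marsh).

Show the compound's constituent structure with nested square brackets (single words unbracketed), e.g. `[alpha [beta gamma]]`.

[[marsh [cavern brass]] [midnight scout]]

The outermost head in the paraphrase is "scout" (specifically "midnight scout"), modified by "marsh cavern brass".
Within "marsh cavern brass", the head is "brass" (specifically "cavern brass") and the modifier is "marsh".
Within "cavern brass", the head is "brass" and the modifier is "cavern".
Within "midnight scout", the head is "scout" and the modifier is "midnight".
Assembled: [[marsh [cavern brass]] [midnight scout]].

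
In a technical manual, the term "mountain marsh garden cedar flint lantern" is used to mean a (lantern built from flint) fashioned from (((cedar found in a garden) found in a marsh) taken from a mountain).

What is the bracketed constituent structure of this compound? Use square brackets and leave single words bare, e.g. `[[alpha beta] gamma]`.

Overall it is a kind of lantern (specifically "flint lantern"); the modifier is "mountain marsh garden cedar".
Inside "mountain marsh garden cedar": head "cedar" (specifically "marsh garden cedar"), modifier "mountain".
Inside "marsh garden cedar": head "cedar" (specifically "garden cedar"), modifier "marsh".
Inside "garden cedar": head "cedar", modifier "garden".
Inside "flint lantern": head "lantern", modifier "flint".
Assembled: [[mountain [marsh [garden cedar]]] [flint lantern]].

[[mountain [marsh [garden cedar]]] [flint lantern]]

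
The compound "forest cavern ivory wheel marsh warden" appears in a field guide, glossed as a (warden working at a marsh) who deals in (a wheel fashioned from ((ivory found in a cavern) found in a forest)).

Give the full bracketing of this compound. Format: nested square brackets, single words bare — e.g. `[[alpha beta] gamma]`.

[[[forest [cavern ivory]] wheel] [marsh warden]]

The outermost head in the paraphrase is "warden" (specifically "marsh warden"), modified by "forest cavern ivory wheel".
"forest cavern ivory wheel" → head "wheel", modifier "forest cavern ivory".
"forest cavern ivory" → head "ivory" (specifically "cavern ivory"), modifier "forest".
"cavern ivory" → head "ivory", modifier "cavern".
"marsh warden" → head "warden", modifier "marsh".
Putting it together: [[[forest [cavern ivory]] wheel] [marsh warden]].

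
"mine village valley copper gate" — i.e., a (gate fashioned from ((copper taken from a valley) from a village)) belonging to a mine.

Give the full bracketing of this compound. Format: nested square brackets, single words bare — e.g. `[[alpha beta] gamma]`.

[mine [[village [valley copper]] gate]]

At the top level: head "gate" (specifically "village valley copper gate"); modifier "mine".
Within "village valley copper gate", the head is "gate" and the modifier is "village valley copper".
Within "village valley copper", the head is "copper" (specifically "valley copper") and the modifier is "village".
Within "valley copper", the head is "copper" and the modifier is "valley".
Assembled: [mine [[village [valley copper]] gate]].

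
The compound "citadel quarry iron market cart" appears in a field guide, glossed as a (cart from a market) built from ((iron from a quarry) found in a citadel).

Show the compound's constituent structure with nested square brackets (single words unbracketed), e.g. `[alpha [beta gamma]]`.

[[citadel [quarry iron]] [market cart]]

At the top level: head "cart" (specifically "market cart"); modifier "citadel quarry iron".
"citadel quarry iron" → head "iron" (specifically "quarry iron"), modifier "citadel".
"quarry iron" → head "iron", modifier "quarry".
"market cart" → head "cart", modifier "market".
Assembled: [[citadel [quarry iron]] [market cart]].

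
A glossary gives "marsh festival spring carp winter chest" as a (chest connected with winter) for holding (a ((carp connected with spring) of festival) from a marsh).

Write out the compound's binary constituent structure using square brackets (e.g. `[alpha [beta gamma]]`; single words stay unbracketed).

Overall it is a kind of chest (specifically "winter chest"); the modifier is "marsh festival spring carp".
"marsh festival spring carp" → head "carp" (specifically "festival spring carp"), modifier "marsh".
"festival spring carp" → head "carp" (specifically "spring carp"), modifier "festival".
"spring carp" → head "carp", modifier "spring".
"winter chest" → head "chest", modifier "winter".
Assembled: [[marsh [festival [spring carp]]] [winter chest]].

[[marsh [festival [spring carp]]] [winter chest]]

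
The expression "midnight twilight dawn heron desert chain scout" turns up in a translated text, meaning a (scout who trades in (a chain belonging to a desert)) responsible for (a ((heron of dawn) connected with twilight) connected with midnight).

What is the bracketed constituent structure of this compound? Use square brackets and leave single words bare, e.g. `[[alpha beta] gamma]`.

[[midnight [twilight [dawn heron]]] [[desert chain] scout]]

Overall it is a kind of scout (specifically "desert chain scout"); the modifier is "midnight twilight dawn heron".
"midnight twilight dawn heron" → head "heron" (specifically "twilight dawn heron"), modifier "midnight".
"twilight dawn heron" → head "heron" (specifically "dawn heron"), modifier "twilight".
"dawn heron" → head "heron", modifier "dawn".
"desert chain scout" → head "scout", modifier "desert chain".
"desert chain" → head "chain", modifier "desert".
Putting it together: [[midnight [twilight [dawn heron]]] [[desert chain] scout]].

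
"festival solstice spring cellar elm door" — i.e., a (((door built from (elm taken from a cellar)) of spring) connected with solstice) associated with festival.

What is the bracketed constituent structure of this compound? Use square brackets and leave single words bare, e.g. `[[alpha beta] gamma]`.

[festival [solstice [spring [[cellar elm] door]]]]

At the top level: head "door" (specifically "solstice spring cellar elm door"); modifier "festival".
Within "solstice spring cellar elm door", the head is "door" (specifically "spring cellar elm door") and the modifier is "solstice".
Within "spring cellar elm door", the head is "door" (specifically "cellar elm door") and the modifier is "spring".
Within "cellar elm door", the head is "door" and the modifier is "cellar elm".
Within "cellar elm", the head is "elm" and the modifier is "cellar".
So the structure is [festival [solstice [spring [[cellar elm] door]]]].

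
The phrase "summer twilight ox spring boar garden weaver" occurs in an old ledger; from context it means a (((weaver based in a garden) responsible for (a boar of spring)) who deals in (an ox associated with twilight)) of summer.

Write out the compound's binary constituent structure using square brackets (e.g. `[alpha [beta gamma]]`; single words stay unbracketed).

The outermost head in the paraphrase is "weaver" (specifically "twilight ox spring boar garden weaver"), modified by "summer".
Within "twilight ox spring boar garden weaver", the head is "weaver" (specifically "spring boar garden weaver") and the modifier is "twilight ox".
Within "twilight ox", the head is "ox" and the modifier is "twilight".
Within "spring boar garden weaver", the head is "weaver" (specifically "garden weaver") and the modifier is "spring boar".
Within "spring boar", the head is "boar" and the modifier is "spring".
Within "garden weaver", the head is "weaver" and the modifier is "garden".
Assembled: [summer [[twilight ox] [[spring boar] [garden weaver]]]].

[summer [[twilight ox] [[spring boar] [garden weaver]]]]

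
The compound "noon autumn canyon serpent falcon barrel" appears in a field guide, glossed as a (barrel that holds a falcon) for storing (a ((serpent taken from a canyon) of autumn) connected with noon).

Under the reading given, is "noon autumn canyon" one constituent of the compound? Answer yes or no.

no

The top-level split is [noon autumn canyon serpent] [falcon barrel]; the full structure is [[noon [autumn [canyon serpent]]] [falcon barrel]].
"noon autumn canyon" straddles a constituent boundary, so it is not a single unit.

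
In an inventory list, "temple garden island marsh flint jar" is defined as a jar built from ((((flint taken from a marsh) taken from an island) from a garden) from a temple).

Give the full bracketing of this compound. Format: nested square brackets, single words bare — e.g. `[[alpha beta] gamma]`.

[[temple [garden [island [marsh flint]]]] jar]

The outermost head in the paraphrase is "jar", modified by "temple garden island marsh flint".
"temple garden island marsh flint" → head "flint" (specifically "garden island marsh flint"), modifier "temple".
"garden island marsh flint" → head "flint" (specifically "island marsh flint"), modifier "garden".
"island marsh flint" → head "flint" (specifically "marsh flint"), modifier "island".
"marsh flint" → head "flint", modifier "marsh".
Assembled: [[temple [garden [island [marsh flint]]]] jar].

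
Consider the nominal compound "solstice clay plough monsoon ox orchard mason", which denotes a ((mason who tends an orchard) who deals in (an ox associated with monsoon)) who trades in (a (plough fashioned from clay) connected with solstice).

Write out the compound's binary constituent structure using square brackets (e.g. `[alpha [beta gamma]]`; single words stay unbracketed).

[[solstice [clay plough]] [[monsoon ox] [orchard mason]]]

Whole compound: head "mason" (specifically "monsoon ox orchard mason"), modifier "solstice clay plough".
Within "solstice clay plough", the head is "plough" (specifically "clay plough") and the modifier is "solstice".
Within "clay plough", the head is "plough" and the modifier is "clay".
Within "monsoon ox orchard mason", the head is "mason" (specifically "orchard mason") and the modifier is "monsoon ox".
Within "monsoon ox", the head is "ox" and the modifier is "monsoon".
Within "orchard mason", the head is "mason" and the modifier is "orchard".
Assembled: [[solstice [clay plough]] [[monsoon ox] [orchard mason]]].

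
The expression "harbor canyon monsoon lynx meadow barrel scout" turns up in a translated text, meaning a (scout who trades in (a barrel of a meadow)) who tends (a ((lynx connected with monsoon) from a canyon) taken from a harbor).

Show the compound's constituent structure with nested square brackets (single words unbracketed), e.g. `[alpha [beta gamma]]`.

[[harbor [canyon [monsoon lynx]]] [[meadow barrel] scout]]

The outermost head in the paraphrase is "scout" (specifically "meadow barrel scout"), modified by "harbor canyon monsoon lynx".
"harbor canyon monsoon lynx" → head "lynx" (specifically "canyon monsoon lynx"), modifier "harbor".
"canyon monsoon lynx" → head "lynx" (specifically "monsoon lynx"), modifier "canyon".
"monsoon lynx" → head "lynx", modifier "monsoon".
"meadow barrel scout" → head "scout", modifier "meadow barrel".
"meadow barrel" → head "barrel", modifier "meadow".
So the structure is [[harbor [canyon [monsoon lynx]]] [[meadow barrel] scout]].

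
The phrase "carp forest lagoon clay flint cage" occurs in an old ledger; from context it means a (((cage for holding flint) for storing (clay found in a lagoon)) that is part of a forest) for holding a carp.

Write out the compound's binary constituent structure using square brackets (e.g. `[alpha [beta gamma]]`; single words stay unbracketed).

[carp [forest [[lagoon clay] [flint cage]]]]

At the top level: head "cage" (specifically "forest lagoon clay flint cage"); modifier "carp".
"forest lagoon clay flint cage" → head "cage" (specifically "lagoon clay flint cage"), modifier "forest".
"lagoon clay flint cage" → head "cage" (specifically "flint cage"), modifier "lagoon clay".
"lagoon clay" → head "clay", modifier "lagoon".
"flint cage" → head "cage", modifier "flint".
So the structure is [carp [forest [[lagoon clay] [flint cage]]]].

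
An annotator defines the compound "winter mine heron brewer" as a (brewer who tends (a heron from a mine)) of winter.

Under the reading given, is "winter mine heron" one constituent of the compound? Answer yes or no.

The top-level split is [winter] [mine heron brewer]; the full structure is [winter [[mine heron] brewer]].
"winter mine heron" straddles a constituent boundary, so it is not a single unit.

no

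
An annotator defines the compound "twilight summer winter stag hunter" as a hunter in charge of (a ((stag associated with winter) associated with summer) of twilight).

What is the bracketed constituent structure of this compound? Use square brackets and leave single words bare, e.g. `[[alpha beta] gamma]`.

The outermost head in the paraphrase is "hunter", modified by "twilight summer winter stag".
Inside "twilight summer winter stag": head "stag" (specifically "summer winter stag"), modifier "twilight".
Inside "summer winter stag": head "stag" (specifically "winter stag"), modifier "summer".
Inside "winter stag": head "stag", modifier "winter".
Putting it together: [[twilight [summer [winter stag]]] hunter].

[[twilight [summer [winter stag]]] hunter]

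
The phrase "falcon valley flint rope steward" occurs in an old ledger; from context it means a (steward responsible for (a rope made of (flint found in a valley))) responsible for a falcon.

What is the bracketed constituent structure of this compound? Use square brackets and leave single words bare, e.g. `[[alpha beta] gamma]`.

[falcon [[[valley flint] rope] steward]]

At the top level: head "steward" (specifically "valley flint rope steward"); modifier "falcon".
"valley flint rope steward" → head "steward", modifier "valley flint rope".
"valley flint rope" → head "rope", modifier "valley flint".
"valley flint" → head "flint", modifier "valley".
So the structure is [falcon [[[valley flint] rope] steward]].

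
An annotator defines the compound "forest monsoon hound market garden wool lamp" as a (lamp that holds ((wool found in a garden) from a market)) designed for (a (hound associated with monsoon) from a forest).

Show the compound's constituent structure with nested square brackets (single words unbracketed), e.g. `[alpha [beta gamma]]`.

The outermost head in the paraphrase is "lamp" (specifically "market garden wool lamp"), modified by "forest monsoon hound".
Inside "forest monsoon hound": head "hound" (specifically "monsoon hound"), modifier "forest".
Inside "monsoon hound": head "hound", modifier "monsoon".
Inside "market garden wool lamp": head "lamp", modifier "market garden wool".
Inside "market garden wool": head "wool" (specifically "garden wool"), modifier "market".
Inside "garden wool": head "wool", modifier "garden".
Putting it together: [[forest [monsoon hound]] [[market [garden wool]] lamp]].

[[forest [monsoon hound]] [[market [garden wool]] lamp]]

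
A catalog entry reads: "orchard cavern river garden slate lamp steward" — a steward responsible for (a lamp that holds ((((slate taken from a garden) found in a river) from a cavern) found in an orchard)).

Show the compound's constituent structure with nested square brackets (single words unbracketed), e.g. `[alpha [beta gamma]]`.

[[[orchard [cavern [river [garden slate]]]] lamp] steward]

Whole compound: head "steward", modifier "orchard cavern river garden slate lamp".
Inside "orchard cavern river garden slate lamp": head "lamp", modifier "orchard cavern river garden slate".
Inside "orchard cavern river garden slate": head "slate" (specifically "cavern river garden slate"), modifier "orchard".
Inside "cavern river garden slate": head "slate" (specifically "river garden slate"), modifier "cavern".
Inside "river garden slate": head "slate" (specifically "garden slate"), modifier "river".
Inside "garden slate": head "slate", modifier "garden".
Assembled: [[[orchard [cavern [river [garden slate]]]] lamp] steward].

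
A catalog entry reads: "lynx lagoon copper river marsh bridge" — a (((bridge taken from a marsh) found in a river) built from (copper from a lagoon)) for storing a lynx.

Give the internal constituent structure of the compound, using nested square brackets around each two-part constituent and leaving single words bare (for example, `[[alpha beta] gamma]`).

At the top level: head "bridge" (specifically "lagoon copper river marsh bridge"); modifier "lynx".
Inside "lagoon copper river marsh bridge": head "bridge" (specifically "river marsh bridge"), modifier "lagoon copper".
Inside "lagoon copper": head "copper", modifier "lagoon".
Inside "river marsh bridge": head "bridge" (specifically "marsh bridge"), modifier "river".
Inside "marsh bridge": head "bridge", modifier "marsh".
Assembled: [lynx [[lagoon copper] [river [marsh bridge]]]].

[lynx [[lagoon copper] [river [marsh bridge]]]]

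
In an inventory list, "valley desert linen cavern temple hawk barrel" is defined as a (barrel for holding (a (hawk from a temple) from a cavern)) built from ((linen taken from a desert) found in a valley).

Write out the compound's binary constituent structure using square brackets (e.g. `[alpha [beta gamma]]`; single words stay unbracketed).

[[valley [desert linen]] [[cavern [temple hawk]] barrel]]

At the top level: head "barrel" (specifically "cavern temple hawk barrel"); modifier "valley desert linen".
Within "valley desert linen", the head is "linen" (specifically "desert linen") and the modifier is "valley".
Within "desert linen", the head is "linen" and the modifier is "desert".
Within "cavern temple hawk barrel", the head is "barrel" and the modifier is "cavern temple hawk".
Within "cavern temple hawk", the head is "hawk" (specifically "temple hawk") and the modifier is "cavern".
Within "temple hawk", the head is "hawk" and the modifier is "temple".
So the structure is [[valley [desert linen]] [[cavern [temple hawk]] barrel]].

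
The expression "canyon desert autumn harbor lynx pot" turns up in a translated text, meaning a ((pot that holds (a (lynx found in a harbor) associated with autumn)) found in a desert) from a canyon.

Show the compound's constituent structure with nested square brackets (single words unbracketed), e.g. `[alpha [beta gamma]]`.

The outermost head in the paraphrase is "pot" (specifically "desert autumn harbor lynx pot"), modified by "canyon".
Inside "desert autumn harbor lynx pot": head "pot" (specifically "autumn harbor lynx pot"), modifier "desert".
Inside "autumn harbor lynx pot": head "pot", modifier "autumn harbor lynx".
Inside "autumn harbor lynx": head "lynx" (specifically "harbor lynx"), modifier "autumn".
Inside "harbor lynx": head "lynx", modifier "harbor".
So the structure is [canyon [desert [[autumn [harbor lynx]] pot]]].

[canyon [desert [[autumn [harbor lynx]] pot]]]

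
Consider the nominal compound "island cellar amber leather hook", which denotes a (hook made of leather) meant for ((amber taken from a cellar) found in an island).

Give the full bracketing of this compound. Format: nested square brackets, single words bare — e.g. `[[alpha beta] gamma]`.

[[island [cellar amber]] [leather hook]]

At the top level: head "hook" (specifically "leather hook"); modifier "island cellar amber".
"island cellar amber" → head "amber" (specifically "cellar amber"), modifier "island".
"cellar amber" → head "amber", modifier "cellar".
"leather hook" → head "hook", modifier "leather".
So the structure is [[island [cellar amber]] [leather hook]].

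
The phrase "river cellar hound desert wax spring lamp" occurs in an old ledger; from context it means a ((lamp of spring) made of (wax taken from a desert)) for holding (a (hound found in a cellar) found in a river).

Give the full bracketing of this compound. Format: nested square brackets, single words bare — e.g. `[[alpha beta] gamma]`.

[[river [cellar hound]] [[desert wax] [spring lamp]]]

At the top level: head "lamp" (specifically "desert wax spring lamp"); modifier "river cellar hound".
Within "river cellar hound", the head is "hound" (specifically "cellar hound") and the modifier is "river".
Within "cellar hound", the head is "hound" and the modifier is "cellar".
Within "desert wax spring lamp", the head is "lamp" (specifically "spring lamp") and the modifier is "desert wax".
Within "desert wax", the head is "wax" and the modifier is "desert".
Within "spring lamp", the head is "lamp" and the modifier is "spring".
Putting it together: [[river [cellar hound]] [[desert wax] [spring lamp]]].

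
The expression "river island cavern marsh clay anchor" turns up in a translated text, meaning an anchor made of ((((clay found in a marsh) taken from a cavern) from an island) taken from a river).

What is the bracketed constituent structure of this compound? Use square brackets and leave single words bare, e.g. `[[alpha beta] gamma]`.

[[river [island [cavern [marsh clay]]]] anchor]

At the top level: head "anchor"; modifier "river island cavern marsh clay".
"river island cavern marsh clay" → head "clay" (specifically "island cavern marsh clay"), modifier "river".
"island cavern marsh clay" → head "clay" (specifically "cavern marsh clay"), modifier "island".
"cavern marsh clay" → head "clay" (specifically "marsh clay"), modifier "cavern".
"marsh clay" → head "clay", modifier "marsh".
So the structure is [[river [island [cavern [marsh clay]]]] anchor].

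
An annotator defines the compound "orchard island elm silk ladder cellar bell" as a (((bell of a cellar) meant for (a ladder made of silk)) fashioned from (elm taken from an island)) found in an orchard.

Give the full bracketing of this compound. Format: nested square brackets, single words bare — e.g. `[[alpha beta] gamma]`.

The outermost head in the paraphrase is "bell" (specifically "island elm silk ladder cellar bell"), modified by "orchard".
"island elm silk ladder cellar bell" → head "bell" (specifically "silk ladder cellar bell"), modifier "island elm".
"island elm" → head "elm", modifier "island".
"silk ladder cellar bell" → head "bell" (specifically "cellar bell"), modifier "silk ladder".
"silk ladder" → head "ladder", modifier "silk".
"cellar bell" → head "bell", modifier "cellar".
Assembled: [orchard [[island elm] [[silk ladder] [cellar bell]]]].

[orchard [[island elm] [[silk ladder] [cellar bell]]]]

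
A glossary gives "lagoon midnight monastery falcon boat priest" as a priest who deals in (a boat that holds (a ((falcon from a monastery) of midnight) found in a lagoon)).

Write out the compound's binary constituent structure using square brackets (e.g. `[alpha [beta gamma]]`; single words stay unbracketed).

The outermost head in the paraphrase is "priest", modified by "lagoon midnight monastery falcon boat".
Inside "lagoon midnight monastery falcon boat": head "boat", modifier "lagoon midnight monastery falcon".
Inside "lagoon midnight monastery falcon": head "falcon" (specifically "midnight monastery falcon"), modifier "lagoon".
Inside "midnight monastery falcon": head "falcon" (specifically "monastery falcon"), modifier "midnight".
Inside "monastery falcon": head "falcon", modifier "monastery".
Assembled: [[[lagoon [midnight [monastery falcon]]] boat] priest].

[[[lagoon [midnight [monastery falcon]]] boat] priest]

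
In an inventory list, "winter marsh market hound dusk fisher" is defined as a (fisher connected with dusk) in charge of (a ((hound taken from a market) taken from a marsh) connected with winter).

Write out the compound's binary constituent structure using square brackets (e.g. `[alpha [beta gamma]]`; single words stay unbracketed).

[[winter [marsh [market hound]]] [dusk fisher]]

Whole compound: head "fisher" (specifically "dusk fisher"), modifier "winter marsh market hound".
"winter marsh market hound" → head "hound" (specifically "marsh market hound"), modifier "winter".
"marsh market hound" → head "hound" (specifically "market hound"), modifier "marsh".
"market hound" → head "hound", modifier "market".
"dusk fisher" → head "fisher", modifier "dusk".
Putting it together: [[winter [marsh [market hound]]] [dusk fisher]].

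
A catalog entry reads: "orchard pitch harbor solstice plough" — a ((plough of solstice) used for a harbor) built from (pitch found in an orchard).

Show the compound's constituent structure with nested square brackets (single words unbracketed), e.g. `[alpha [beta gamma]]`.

At the top level: head "plough" (specifically "harbor solstice plough"); modifier "orchard pitch".
Inside "orchard pitch": head "pitch", modifier "orchard".
Inside "harbor solstice plough": head "plough" (specifically "solstice plough"), modifier "harbor".
Inside "solstice plough": head "plough", modifier "solstice".
Assembled: [[orchard pitch] [harbor [solstice plough]]].

[[orchard pitch] [harbor [solstice plough]]]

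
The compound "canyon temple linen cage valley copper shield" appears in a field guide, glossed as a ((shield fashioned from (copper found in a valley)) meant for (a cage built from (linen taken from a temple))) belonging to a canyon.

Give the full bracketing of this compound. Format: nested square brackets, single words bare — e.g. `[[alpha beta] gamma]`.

Whole compound: head "shield" (specifically "temple linen cage valley copper shield"), modifier "canyon".
"temple linen cage valley copper shield" → head "shield" (specifically "valley copper shield"), modifier "temple linen cage".
"temple linen cage" → head "cage", modifier "temple linen".
"temple linen" → head "linen", modifier "temple".
"valley copper shield" → head "shield", modifier "valley copper".
"valley copper" → head "copper", modifier "valley".
Assembled: [canyon [[[temple linen] cage] [[valley copper] shield]]].

[canyon [[[temple linen] cage] [[valley copper] shield]]]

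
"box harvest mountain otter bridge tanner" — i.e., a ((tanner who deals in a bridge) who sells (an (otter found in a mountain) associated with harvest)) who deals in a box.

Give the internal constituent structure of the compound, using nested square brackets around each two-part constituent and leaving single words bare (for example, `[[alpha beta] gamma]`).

Overall it is a kind of tanner (specifically "harvest mountain otter bridge tanner"); the modifier is "box".
"harvest mountain otter bridge tanner" → head "tanner" (specifically "bridge tanner"), modifier "harvest mountain otter".
"harvest mountain otter" → head "otter" (specifically "mountain otter"), modifier "harvest".
"mountain otter" → head "otter", modifier "mountain".
"bridge tanner" → head "tanner", modifier "bridge".
So the structure is [box [[harvest [mountain otter]] [bridge tanner]]].

[box [[harvest [mountain otter]] [bridge tanner]]]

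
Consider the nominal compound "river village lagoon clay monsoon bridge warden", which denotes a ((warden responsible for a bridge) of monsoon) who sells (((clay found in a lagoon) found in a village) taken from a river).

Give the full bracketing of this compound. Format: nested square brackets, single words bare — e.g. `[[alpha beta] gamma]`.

At the top level: head "warden" (specifically "monsoon bridge warden"); modifier "river village lagoon clay".
Inside "river village lagoon clay": head "clay" (specifically "village lagoon clay"), modifier "river".
Inside "village lagoon clay": head "clay" (specifically "lagoon clay"), modifier "village".
Inside "lagoon clay": head "clay", modifier "lagoon".
Inside "monsoon bridge warden": head "warden" (specifically "bridge warden"), modifier "monsoon".
Inside "bridge warden": head "warden", modifier "bridge".
Assembled: [[river [village [lagoon clay]]] [monsoon [bridge warden]]].

[[river [village [lagoon clay]]] [monsoon [bridge warden]]]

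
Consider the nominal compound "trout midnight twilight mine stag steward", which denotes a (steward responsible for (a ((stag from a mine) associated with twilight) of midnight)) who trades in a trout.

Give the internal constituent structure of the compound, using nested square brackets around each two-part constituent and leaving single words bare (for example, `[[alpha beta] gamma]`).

[trout [[midnight [twilight [mine stag]]] steward]]

At the top level: head "steward" (specifically "midnight twilight mine stag steward"); modifier "trout".
Inside "midnight twilight mine stag steward": head "steward", modifier "midnight twilight mine stag".
Inside "midnight twilight mine stag": head "stag" (specifically "twilight mine stag"), modifier "midnight".
Inside "twilight mine stag": head "stag" (specifically "mine stag"), modifier "twilight".
Inside "mine stag": head "stag", modifier "mine".
So the structure is [trout [[midnight [twilight [mine stag]]] steward]].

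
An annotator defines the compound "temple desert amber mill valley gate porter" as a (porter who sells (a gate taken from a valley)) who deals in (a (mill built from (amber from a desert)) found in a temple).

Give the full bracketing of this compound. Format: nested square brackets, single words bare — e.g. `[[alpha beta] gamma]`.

[[temple [[desert amber] mill]] [[valley gate] porter]]

Overall it is a kind of porter (specifically "valley gate porter"); the modifier is "temple desert amber mill".
Inside "temple desert amber mill": head "mill" (specifically "desert amber mill"), modifier "temple".
Inside "desert amber mill": head "mill", modifier "desert amber".
Inside "desert amber": head "amber", modifier "desert".
Inside "valley gate porter": head "porter", modifier "valley gate".
Inside "valley gate": head "gate", modifier "valley".
Assembled: [[temple [[desert amber] mill]] [[valley gate] porter]].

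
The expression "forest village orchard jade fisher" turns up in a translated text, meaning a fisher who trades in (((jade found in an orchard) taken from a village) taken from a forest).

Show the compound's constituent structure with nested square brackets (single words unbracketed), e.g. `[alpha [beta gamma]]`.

[[forest [village [orchard jade]]] fisher]

Overall it is a kind of fisher; the modifier is "forest village orchard jade".
"forest village orchard jade" → head "jade" (specifically "village orchard jade"), modifier "forest".
"village orchard jade" → head "jade" (specifically "orchard jade"), modifier "village".
"orchard jade" → head "jade", modifier "orchard".
Putting it together: [[forest [village [orchard jade]]] fisher].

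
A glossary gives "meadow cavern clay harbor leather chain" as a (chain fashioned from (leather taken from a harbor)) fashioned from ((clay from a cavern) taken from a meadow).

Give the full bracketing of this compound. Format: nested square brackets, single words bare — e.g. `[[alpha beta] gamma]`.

[[meadow [cavern clay]] [[harbor leather] chain]]

The outermost head in the paraphrase is "chain" (specifically "harbor leather chain"), modified by "meadow cavern clay".
Within "meadow cavern clay", the head is "clay" (specifically "cavern clay") and the modifier is "meadow".
Within "cavern clay", the head is "clay" and the modifier is "cavern".
Within "harbor leather chain", the head is "chain" and the modifier is "harbor leather".
Within "harbor leather", the head is "leather" and the modifier is "harbor".
So the structure is [[meadow [cavern clay]] [[harbor leather] chain]].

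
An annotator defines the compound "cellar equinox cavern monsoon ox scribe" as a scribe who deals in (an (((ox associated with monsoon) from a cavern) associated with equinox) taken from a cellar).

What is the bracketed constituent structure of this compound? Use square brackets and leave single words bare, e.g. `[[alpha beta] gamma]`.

Overall it is a kind of scribe; the modifier is "cellar equinox cavern monsoon ox".
Within "cellar equinox cavern monsoon ox", the head is "ox" (specifically "equinox cavern monsoon ox") and the modifier is "cellar".
Within "equinox cavern monsoon ox", the head is "ox" (specifically "cavern monsoon ox") and the modifier is "equinox".
Within "cavern monsoon ox", the head is "ox" (specifically "monsoon ox") and the modifier is "cavern".
Within "monsoon ox", the head is "ox" and the modifier is "monsoon".
So the structure is [[cellar [equinox [cavern [monsoon ox]]]] scribe].

[[cellar [equinox [cavern [monsoon ox]]]] scribe]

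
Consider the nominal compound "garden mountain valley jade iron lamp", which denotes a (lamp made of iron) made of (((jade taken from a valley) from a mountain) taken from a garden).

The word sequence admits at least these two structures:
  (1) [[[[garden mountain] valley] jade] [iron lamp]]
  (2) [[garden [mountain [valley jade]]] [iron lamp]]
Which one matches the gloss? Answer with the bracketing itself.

The paraphrase's head is the "lamp" part ("iron lamp"); its modifier is "garden mountain valley jade".
That top-level split, carried through the inner groups, gives [[garden [mountain [valley jade]]] [iron lamp]].

[[garden [mountain [valley jade]]] [iron lamp]]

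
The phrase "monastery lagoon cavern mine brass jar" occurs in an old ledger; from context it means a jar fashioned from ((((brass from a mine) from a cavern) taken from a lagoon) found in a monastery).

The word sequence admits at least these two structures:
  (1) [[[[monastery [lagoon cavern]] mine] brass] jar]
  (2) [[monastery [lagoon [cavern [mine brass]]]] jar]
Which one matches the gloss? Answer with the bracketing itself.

The paraphrase's head is the "jar" part ("jar"); its modifier is "monastery lagoon cavern mine brass".
That top-level split, carried through the inner groups, gives [[monastery [lagoon [cavern [mine brass]]]] jar].

[[monastery [lagoon [cavern [mine brass]]]] jar]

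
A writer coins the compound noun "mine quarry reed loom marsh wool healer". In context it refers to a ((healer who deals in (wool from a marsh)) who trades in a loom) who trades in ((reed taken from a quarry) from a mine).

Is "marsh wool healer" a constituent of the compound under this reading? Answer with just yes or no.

The paraphrase groups the words so that "marsh wool healer" is one unit: it corresponds to a single parenthesized sub-phrase.
The full structure is [[mine [quarry reed]] [loom [[marsh wool] healer]]], in which [marsh wool healer] is a constituent.

yes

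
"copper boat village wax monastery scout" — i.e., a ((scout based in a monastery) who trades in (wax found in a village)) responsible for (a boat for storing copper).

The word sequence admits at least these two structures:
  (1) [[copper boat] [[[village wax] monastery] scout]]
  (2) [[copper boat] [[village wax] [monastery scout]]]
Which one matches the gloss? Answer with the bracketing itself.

The paraphrase's head is the "scout" part ("village wax monastery scout"); its modifier is "copper boat".
That top-level split, carried through the inner groups, gives [[copper boat] [[village wax] [monastery scout]]].

[[copper boat] [[village wax] [monastery scout]]]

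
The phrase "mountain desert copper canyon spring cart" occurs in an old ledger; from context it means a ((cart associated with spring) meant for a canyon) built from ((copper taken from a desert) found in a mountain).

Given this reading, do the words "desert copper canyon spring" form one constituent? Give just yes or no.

no

The top-level split is [mountain desert copper] [canyon spring cart]; the full structure is [[mountain [desert copper]] [canyon [spring cart]]].
"desert copper canyon spring" straddles a constituent boundary, so it is not a single unit.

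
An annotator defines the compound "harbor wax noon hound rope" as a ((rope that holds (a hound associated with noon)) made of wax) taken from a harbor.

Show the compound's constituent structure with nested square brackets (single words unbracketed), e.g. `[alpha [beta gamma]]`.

At the top level: head "rope" (specifically "wax noon hound rope"); modifier "harbor".
Within "wax noon hound rope", the head is "rope" (specifically "noon hound rope") and the modifier is "wax".
Within "noon hound rope", the head is "rope" and the modifier is "noon hound".
Within "noon hound", the head is "hound" and the modifier is "noon".
Assembled: [harbor [wax [[noon hound] rope]]].

[harbor [wax [[noon hound] rope]]]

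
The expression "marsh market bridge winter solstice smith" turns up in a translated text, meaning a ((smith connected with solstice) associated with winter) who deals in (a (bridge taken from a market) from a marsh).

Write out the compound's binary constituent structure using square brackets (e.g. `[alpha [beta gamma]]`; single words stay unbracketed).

At the top level: head "smith" (specifically "winter solstice smith"); modifier "marsh market bridge".
Inside "marsh market bridge": head "bridge" (specifically "market bridge"), modifier "marsh".
Inside "market bridge": head "bridge", modifier "market".
Inside "winter solstice smith": head "smith" (specifically "solstice smith"), modifier "winter".
Inside "solstice smith": head "smith", modifier "solstice".
So the structure is [[marsh [market bridge]] [winter [solstice smith]]].

[[marsh [market bridge]] [winter [solstice smith]]]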